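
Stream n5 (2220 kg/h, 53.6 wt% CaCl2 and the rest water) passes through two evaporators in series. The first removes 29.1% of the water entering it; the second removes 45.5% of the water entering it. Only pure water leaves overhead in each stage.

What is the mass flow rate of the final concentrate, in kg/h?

water in feed = 2220×0.464 = 1030.1 kg/h.
After stage 1: water left = (1−0.291)×1030.1 = 730.33; stream total = 1920.2 kg/h.
After stage 2: water left = (1−0.455)×730.33 = 398.03; final concentrate = 1587.9 kg/h.

1588 kg/h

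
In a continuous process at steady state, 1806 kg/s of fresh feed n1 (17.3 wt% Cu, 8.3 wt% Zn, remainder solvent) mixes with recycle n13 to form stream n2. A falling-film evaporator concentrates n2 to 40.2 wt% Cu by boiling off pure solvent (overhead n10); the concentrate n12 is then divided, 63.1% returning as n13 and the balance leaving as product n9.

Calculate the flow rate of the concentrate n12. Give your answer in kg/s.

Overall Cu balance (none leaves overhead): Cu in fresh feed = Cu in product, i.e. 1806×0.173 = (1−0.631)·n12·0.402.
n12 = 312.44/(0.402×0.369) = 2106.3 kg/s.

2106 kg/s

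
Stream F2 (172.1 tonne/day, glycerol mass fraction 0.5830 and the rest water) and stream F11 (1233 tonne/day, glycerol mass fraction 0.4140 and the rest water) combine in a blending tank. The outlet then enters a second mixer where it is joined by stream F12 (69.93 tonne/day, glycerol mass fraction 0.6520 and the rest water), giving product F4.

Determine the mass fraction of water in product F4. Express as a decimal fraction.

0.5550

Overall, product flow = 1475 tonne/day.
water in = 172.1×0.417 + 1233×0.586 + 69.93×0.348 = 818.64 tonne/day.
water fraction in F4 = 0.5550.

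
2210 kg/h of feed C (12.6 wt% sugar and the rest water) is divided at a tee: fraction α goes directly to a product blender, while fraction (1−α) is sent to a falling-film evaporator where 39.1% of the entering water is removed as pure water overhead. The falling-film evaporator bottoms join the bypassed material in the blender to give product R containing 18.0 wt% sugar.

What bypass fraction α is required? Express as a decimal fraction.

All 2210×0.126 = 278.46 kg/h of sugar reaches R, so R = 278.46/0.180 = 1547 kg/h and vapour = 663 kg/h.
The evaporator receives (1−α)·2210 of feed at 0.874 water and removes 0.391 of that water:
0.391×0.874×(1−α)×2210 = 663
(1−α) = 663/755.23 = 0.8779;  α = 0.1221.

0.122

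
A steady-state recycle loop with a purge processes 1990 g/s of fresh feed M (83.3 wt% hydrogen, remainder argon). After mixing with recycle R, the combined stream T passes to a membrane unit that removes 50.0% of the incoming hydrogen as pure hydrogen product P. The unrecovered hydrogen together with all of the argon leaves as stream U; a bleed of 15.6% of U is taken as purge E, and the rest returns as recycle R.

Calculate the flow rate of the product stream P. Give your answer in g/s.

hydrogen in T: m_A = 1990×0.833 + (1−0.156)·(1−0.500)·m_A, so m_A = 1657.7/0.5780 = 2867.9 g/s.
Product P = 0.500×2867.9 = 1434 g/s.

1434 g/s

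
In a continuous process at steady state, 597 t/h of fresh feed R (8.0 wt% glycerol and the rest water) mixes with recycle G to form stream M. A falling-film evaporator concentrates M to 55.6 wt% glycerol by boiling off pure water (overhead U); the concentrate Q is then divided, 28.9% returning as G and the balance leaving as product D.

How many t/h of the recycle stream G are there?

Overall glycerol balance (none leaves overhead): glycerol in fresh feed = glycerol in product, i.e. 597×0.080 = (1−0.289)·Q·0.556.
Q = 47.76/(0.556×0.711) = 120.81 t/h.
Recycle G = 0.289×120.81 = 34.915 t/h.

34.92 t/h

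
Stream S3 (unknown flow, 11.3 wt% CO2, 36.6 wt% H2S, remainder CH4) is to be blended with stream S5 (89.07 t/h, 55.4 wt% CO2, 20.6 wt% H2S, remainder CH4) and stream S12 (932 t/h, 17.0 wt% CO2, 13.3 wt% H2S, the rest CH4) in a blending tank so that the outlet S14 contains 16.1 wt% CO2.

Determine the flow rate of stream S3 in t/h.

Let S3 be the unknown flow. Total out = 1021.1 + S3.
CO2 balance: 207.78 + 0.113·S3 = 0.161·(1021.1 + S3)
(0.113 − 0.161)·S3 = 0.161×1021.1 − 207.78 = -43.393
S3 = -43.393 / -0.048 = 904.01 t/h

904 t/h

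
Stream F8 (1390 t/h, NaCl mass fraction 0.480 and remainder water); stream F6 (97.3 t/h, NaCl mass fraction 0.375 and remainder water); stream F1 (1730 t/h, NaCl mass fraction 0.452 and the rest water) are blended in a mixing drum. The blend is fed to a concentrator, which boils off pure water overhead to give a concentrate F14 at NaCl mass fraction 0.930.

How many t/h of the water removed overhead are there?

NaCl entering = 1390×0.480 + 97.3×0.375 + 1730×0.452 = 1485.6 t/h.
All NaCl reports to F14, so F14 = 1485.6/0.930 = 1597.5 t/h.
Total feed = 3217.3 t/h; overhead = 3217.3 − 1597.5 = 1619.8 t/h.

1620 t/h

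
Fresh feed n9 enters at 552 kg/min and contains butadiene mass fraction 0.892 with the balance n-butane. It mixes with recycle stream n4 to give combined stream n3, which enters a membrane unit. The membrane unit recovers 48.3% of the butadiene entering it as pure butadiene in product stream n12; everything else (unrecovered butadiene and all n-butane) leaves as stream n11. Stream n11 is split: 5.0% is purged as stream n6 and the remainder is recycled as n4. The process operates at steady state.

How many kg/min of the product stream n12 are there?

butadiene in n3: m_A = 552×0.892 + (1−0.050)·(1−0.483)·m_A, so m_A = 492.38/0.5089 = 967.64 kg/min.
Product n12 = 0.483×967.64 = 467.37 kg/min.

467.4 kg/min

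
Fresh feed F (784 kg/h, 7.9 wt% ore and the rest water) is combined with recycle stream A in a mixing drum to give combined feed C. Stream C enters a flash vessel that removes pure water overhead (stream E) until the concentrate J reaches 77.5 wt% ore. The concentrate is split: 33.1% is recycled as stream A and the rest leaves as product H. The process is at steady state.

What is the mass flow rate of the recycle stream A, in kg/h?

Overall ore balance (none leaves overhead): ore in fresh feed = ore in product, i.e. 784×0.079 = (1−0.331)·J·0.775.
J = 61.936/(0.775×0.669) = 119.46 kg/h.
Recycle A = 0.331×119.46 = 39.541 kg/h.

39.54 kg/h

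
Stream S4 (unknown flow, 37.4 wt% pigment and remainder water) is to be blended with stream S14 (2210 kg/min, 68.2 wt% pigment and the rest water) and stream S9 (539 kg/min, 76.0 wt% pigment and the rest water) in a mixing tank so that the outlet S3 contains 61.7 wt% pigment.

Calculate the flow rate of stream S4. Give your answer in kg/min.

908.3 kg/min

Let S4 be the unknown flow. Total out = 2749 + S4.
pigment balance: 1916.9 + 0.374·S4 = 0.617·(2749 + S4)
(0.374 − 0.617)·S4 = 0.617×2749 − 1916.9 = -220.73
S4 = -220.73 / -0.243 = 908.34 kg/min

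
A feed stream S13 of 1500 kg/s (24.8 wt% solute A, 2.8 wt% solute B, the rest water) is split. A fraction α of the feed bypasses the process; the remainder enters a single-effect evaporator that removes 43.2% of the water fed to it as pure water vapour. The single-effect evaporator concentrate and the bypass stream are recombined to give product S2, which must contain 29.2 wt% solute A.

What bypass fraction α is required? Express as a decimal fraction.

0.518

All 1500×0.248 = 372 kg/s of solute A reaches S2, so S2 = 372/0.292 = 1274 kg/s and vapour = 226.03 kg/s.
The evaporator receives (1−α)·1500 of feed at 0.724 water and removes 0.432 of that water:
0.432×0.724×(1−α)×1500 = 226.03
(1−α) = 226.03/469.15 = 0.4818;  α = 0.5182.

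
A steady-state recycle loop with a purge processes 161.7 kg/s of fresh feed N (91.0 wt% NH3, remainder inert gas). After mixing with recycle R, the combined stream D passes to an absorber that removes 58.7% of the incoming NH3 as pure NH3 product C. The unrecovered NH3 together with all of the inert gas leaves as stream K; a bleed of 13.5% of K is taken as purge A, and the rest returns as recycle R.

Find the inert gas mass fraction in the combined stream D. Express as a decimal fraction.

0.320

inert gas enters only via N and leaves only via the purge: 161.7×0.090 = 0.135×(inert gas in K), and the absorber passes all inert gas, so inert gas in D = inert gas in K = 107.8 kg/s.
NH3 in D: m_A = 161.7×0.910 + (1−0.135)·(1−0.587)·m_A, so m_A = 147.15/0.6428 = 228.93 kg/s.
D = 228.93 + 107.8 = 336.73 kg/s.
inert gas fraction in D = 107.8/336.73 = 0.320.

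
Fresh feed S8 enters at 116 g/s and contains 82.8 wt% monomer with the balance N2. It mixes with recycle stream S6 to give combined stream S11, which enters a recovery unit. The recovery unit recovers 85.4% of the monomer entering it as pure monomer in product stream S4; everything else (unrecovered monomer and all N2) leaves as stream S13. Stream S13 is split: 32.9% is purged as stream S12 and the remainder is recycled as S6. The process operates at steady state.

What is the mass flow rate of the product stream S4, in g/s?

monomer in S11: m_A = 116×0.828 + (1−0.329)·(1−0.854)·m_A, so m_A = 96.048/0.9020 = 106.48 g/s.
Product S4 = 0.854×106.48 = 90.933 g/s.

90.93 g/s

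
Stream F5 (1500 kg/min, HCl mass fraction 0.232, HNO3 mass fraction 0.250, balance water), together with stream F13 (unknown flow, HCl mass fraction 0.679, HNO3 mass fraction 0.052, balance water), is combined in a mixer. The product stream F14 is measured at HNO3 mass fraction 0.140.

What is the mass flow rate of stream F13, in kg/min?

1875 kg/min

Let F13 be the unknown flow. Total out = 1500 + F13.
HNO3 balance: 375 + 0.052·F13 = 0.140·(1500 + F13)
(0.052 − 0.140)·F13 = 0.140×1500 − 375 = -165
F13 = -165 / -0.088 = 1875 kg/min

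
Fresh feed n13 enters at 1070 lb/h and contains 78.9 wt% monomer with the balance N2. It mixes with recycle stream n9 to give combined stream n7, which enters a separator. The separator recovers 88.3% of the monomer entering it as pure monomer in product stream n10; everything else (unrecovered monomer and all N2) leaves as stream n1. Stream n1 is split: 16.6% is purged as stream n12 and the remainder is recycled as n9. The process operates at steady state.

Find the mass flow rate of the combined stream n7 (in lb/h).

N2 enters only via n13 and leaves only via the purge: 1070×0.211 = 0.166×(N2 in n1), and the separator passes all N2, so N2 in n7 = N2 in n1 = 1360.1 lb/h.
monomer in n7: m_A = 1070×0.789 + (1−0.166)·(1−0.883)·m_A, so m_A = 844.23/0.9024 = 935.52 lb/h.
n7 = 935.52 + 1360.1 = 2295.6 lb/h.

2296 lb/h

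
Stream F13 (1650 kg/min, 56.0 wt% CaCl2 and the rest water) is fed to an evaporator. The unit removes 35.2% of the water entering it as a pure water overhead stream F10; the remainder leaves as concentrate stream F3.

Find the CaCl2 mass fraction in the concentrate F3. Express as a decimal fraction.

0.663

CaCl2 is not removed: 1650×0.560 = 924 kg/min of CaCl2 enters F3.
water entering = 1650×0.440 = 726 kg/min; overhead removed = 0.352×726 = 255.55 kg/min.
Concentrate = 1650 − 255.55 = 1394.4 kg/min.
Mass fraction = 924/1394.4 = 0.663.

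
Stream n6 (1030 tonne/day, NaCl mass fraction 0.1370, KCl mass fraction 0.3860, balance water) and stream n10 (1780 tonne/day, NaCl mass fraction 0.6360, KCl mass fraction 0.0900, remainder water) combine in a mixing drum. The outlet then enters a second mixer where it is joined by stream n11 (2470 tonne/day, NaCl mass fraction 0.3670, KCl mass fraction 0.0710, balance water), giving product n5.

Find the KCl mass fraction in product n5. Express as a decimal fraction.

Overall, product flow = 5280 tonne/day.
KCl in = 1030×0.386 + 1780×0.090 + 2470×0.071 = 733.15 tonne/day.
KCl fraction in n5 = 0.1389.

0.1389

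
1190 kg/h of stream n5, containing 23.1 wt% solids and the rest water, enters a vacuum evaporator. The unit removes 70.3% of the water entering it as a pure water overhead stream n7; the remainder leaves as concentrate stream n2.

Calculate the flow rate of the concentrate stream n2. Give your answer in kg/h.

water entering = 1190×0.769 = 915.11 kg/h; overhead removed = 0.703×915.11 = 643.32 kg/h.
Concentrate = 1190 − 643.32 = 546.68 kg/h.

546.7 kg/h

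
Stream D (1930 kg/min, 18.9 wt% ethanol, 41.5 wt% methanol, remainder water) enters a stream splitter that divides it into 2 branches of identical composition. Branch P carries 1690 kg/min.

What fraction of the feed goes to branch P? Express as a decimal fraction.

0.876

Fraction to P = 1690/1930 = 0.8756.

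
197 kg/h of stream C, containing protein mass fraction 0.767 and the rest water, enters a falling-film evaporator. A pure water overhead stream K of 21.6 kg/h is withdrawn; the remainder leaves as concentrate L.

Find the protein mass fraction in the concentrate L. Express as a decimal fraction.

protein is not removed: 197×0.767 = 151.1 kg/h of protein enters L.
Concentrate = 197 − 21.6 = 175.4 kg/h.
Mass fraction = 151.1/175.4 = 0.861.

0.861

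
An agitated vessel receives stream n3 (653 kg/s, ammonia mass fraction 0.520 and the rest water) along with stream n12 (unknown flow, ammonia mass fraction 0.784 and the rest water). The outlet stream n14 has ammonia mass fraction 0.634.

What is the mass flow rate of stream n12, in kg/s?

Let n12 be the unknown flow. Total out = 653 + n12.
ammonia balance: 339.56 + 0.784·n12 = 0.634·(653 + n12)
(0.784 − 0.634)·n12 = 0.634×653 − 339.56 = 74.442
n12 = 74.442 / 0.150 = 496.28 kg/s

496.3 kg/s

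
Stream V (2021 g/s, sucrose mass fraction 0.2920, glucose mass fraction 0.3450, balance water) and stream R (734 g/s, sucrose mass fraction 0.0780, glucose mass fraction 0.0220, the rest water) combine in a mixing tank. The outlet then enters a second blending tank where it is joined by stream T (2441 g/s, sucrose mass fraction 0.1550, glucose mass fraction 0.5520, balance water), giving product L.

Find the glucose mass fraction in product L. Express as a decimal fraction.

Overall, product flow = 5196 g/s.
glucose in = 2021×0.345 + 734×0.022 + 2441×0.552 = 2060.8 g/s.
glucose fraction in L = 0.3966.

0.3966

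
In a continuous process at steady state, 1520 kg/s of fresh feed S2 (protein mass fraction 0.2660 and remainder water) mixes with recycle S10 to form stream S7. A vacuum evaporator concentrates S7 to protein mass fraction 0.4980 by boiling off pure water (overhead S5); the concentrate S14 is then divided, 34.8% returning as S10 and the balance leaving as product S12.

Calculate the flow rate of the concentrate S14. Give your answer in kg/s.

Overall protein balance (none leaves overhead): protein in fresh feed = protein in product, i.e. 1520×0.266 = (1−0.348)·S14·0.498.
S14 = 404.32/(0.498×0.652) = 1245.2 kg/s.

1245 kg/s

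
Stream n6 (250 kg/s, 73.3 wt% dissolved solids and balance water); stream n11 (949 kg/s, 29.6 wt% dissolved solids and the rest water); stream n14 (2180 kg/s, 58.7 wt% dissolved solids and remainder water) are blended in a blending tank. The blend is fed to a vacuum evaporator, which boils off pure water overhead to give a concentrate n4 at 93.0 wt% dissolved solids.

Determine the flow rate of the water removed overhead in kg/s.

dissolved solids entering = 250×0.733 + 949×0.296 + 2180×0.587 = 1743.8 kg/s.
All dissolved solids reports to n4, so n4 = 1743.8/0.930 = 1875.1 kg/s.
Total feed = 3379 kg/s; overhead = 3379 − 1875.1 = 1503.9 kg/s.

1504 kg/s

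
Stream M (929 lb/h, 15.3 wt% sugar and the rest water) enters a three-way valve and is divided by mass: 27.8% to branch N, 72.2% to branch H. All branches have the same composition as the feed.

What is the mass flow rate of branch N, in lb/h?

Branch N flow = 0.278×929 = 258.26 lb/h.

258.3 lb/h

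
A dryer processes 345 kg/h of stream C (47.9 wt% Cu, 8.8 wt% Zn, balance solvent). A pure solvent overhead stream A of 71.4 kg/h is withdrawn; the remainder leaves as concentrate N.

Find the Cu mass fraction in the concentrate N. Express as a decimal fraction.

0.604

Cu is not removed: 345×0.479 = 165.25 kg/h of Cu enters N.
Concentrate = 345 − 71.4 = 273.6 kg/h.
Mass fraction = 165.25/273.6 = 0.604.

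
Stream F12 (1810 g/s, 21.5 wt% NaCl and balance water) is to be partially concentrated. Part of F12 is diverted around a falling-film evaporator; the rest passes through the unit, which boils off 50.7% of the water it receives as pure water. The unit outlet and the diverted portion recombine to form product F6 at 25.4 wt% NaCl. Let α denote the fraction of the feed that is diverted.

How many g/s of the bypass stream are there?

1112 g/s

All 1810×0.215 = 389.15 g/s of NaCl reaches F6, so F6 = 389.15/0.254 = 1532.1 g/s and vapour = 277.91 g/s.
The evaporator receives (1−α)·1810 of feed at 0.785 water and removes 0.507 of that water:
0.507×0.785×(1−α)×1810 = 277.91
(1−α) = 277.91/720.37 = 0.3858;  α = 0.6142.
Bypass flow = 0.6142×1810 = 1111.7 g/s.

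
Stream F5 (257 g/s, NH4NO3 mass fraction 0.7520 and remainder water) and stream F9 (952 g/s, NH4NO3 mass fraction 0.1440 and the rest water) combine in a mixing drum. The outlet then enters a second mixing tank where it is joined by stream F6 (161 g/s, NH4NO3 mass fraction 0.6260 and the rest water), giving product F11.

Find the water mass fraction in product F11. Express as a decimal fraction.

0.6853

Overall, product flow = 1370 g/s.
water in = 257×0.248 + 952×0.856 + 161×0.374 = 938.86 g/s.
water fraction in F11 = 0.6853.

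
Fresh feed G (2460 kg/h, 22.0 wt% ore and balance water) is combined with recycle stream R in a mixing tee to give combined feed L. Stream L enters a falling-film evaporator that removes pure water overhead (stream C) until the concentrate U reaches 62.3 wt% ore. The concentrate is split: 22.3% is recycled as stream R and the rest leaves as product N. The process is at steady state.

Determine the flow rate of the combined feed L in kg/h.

Overall ore balance (none leaves overhead): ore in fresh feed = ore in product, i.e. 2460×0.220 = (1−0.223)·U·0.623.
U = 541.2/(0.623×0.777) = 1118 kg/h.
Recycle R = 0.223×1118 = 249.32 kg/h.
Combined feed L = 2460 + 249.32 = 2709.3 kg/h.

2709 kg/h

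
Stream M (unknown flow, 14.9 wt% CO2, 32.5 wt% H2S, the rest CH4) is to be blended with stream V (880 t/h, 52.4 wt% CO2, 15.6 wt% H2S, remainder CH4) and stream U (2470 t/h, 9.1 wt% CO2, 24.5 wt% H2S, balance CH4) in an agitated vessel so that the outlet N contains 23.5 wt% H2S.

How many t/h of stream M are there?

Let M be the unknown flow. Total out = 3350 + M.
H2S balance: 742.43 + 0.325·M = 0.235·(3350 + M)
(0.325 − 0.235)·M = 0.235×3350 − 742.43 = 44.82
M = 44.82 / 0.090 = 498 t/h

498 t/h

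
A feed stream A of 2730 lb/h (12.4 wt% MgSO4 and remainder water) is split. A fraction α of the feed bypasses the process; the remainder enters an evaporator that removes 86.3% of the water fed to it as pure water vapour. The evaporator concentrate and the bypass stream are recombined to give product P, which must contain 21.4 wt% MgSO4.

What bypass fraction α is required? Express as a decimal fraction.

All 2730×0.124 = 338.52 lb/h of MgSO4 reaches P, so P = 338.52/0.214 = 1581.9 lb/h and vapour = 1148.1 lb/h.
The evaporator receives (1−α)·2730 of feed at 0.876 water and removes 0.863 of that water:
0.863×0.876×(1−α)×2730 = 1148.1
(1−α) = 1148.1/2063.8 = 0.5563;  α = 0.4437.

0.444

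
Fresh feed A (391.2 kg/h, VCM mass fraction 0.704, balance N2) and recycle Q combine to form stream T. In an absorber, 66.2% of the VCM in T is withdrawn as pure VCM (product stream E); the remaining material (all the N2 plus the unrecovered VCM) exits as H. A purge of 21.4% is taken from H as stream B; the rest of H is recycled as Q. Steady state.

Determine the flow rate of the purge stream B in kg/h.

142.9 kg/h

N2 enters only via A and leaves only via the purge: 391.2×0.296 = 0.214×(N2 in H), and the absorber passes all N2, so N2 in T = N2 in H = 541.1 kg/h.
VCM in T: m_A = 391.2×0.704 + (1−0.214)·(1−0.662)·m_A, so m_A = 275.4/0.7343 = 375.04 kg/h.
H = (1−0.662)×375.04 + 541.1 = 667.86 kg/h.
Purge B = 0.214×667.86 = 142.92 kg/h.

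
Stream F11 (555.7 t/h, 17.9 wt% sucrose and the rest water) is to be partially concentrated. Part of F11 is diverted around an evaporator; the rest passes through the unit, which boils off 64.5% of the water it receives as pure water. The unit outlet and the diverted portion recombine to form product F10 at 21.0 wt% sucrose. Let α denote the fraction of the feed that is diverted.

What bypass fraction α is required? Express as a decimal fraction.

0.721

All 555.7×0.179 = 99.47 t/h of sucrose reaches F10, so F10 = 99.47/0.210 = 473.67 t/h and vapour = 82.032 t/h.
The evaporator receives (1−α)·555.7 of feed at 0.821 water and removes 0.645 of that water:
0.645×0.821×(1−α)×555.7 = 82.032
(1−α) = 82.032/294.27 = 0.2788;  α = 0.7212.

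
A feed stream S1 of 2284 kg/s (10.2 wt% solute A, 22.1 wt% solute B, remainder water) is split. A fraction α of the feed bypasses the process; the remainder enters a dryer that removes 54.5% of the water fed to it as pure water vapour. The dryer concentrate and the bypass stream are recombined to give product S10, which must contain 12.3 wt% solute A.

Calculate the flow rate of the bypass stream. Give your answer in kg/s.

1227 kg/s

All 2284×0.102 = 232.97 kg/s of solute A reaches S10, so S10 = 232.97/0.123 = 1894 kg/s and vapour = 389.95 kg/s.
The evaporator receives (1−α)·2284 of feed at 0.677 water and removes 0.545 of that water:
0.545×0.677×(1−α)×2284 = 389.95
(1−α) = 389.95/842.72 = 0.4627;  α = 0.5373.
Bypass flow = 0.5373×2284 = 1227.1 kg/s.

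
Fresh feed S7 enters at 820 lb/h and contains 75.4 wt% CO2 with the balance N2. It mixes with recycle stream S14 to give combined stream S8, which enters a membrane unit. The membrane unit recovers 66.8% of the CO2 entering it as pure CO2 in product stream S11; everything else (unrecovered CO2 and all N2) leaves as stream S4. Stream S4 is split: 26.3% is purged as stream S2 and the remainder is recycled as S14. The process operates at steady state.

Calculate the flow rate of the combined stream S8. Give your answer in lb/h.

N2 enters only via S7 and leaves only via the purge: 820×0.246 = 0.263×(N2 in S4), and the membrane unit passes all N2, so N2 in S8 = N2 in S4 = 767 lb/h.
CO2 in S8: m_A = 820×0.754 + (1−0.263)·(1−0.668)·m_A, so m_A = 618.28/0.7553 = 818.57 lb/h.
S8 = 818.57 + 767 = 1585.6 lb/h.

1586 lb/h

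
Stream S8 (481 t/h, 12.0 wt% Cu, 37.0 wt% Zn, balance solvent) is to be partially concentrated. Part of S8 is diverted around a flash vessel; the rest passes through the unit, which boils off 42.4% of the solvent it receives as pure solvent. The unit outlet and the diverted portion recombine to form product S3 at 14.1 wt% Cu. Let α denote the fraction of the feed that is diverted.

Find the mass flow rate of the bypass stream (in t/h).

All 481×0.120 = 57.72 t/h of Cu reaches S3, so S3 = 57.72/0.141 = 409.36 t/h and vapour = 71.638 t/h.
The evaporator receives (1−α)·481 of feed at 0.510 solvent and removes 0.424 of that solvent:
0.424×0.510×(1−α)×481 = 71.638
(1−α) = 71.638/104.01 = 0.6888;  α = 0.3112.
Bypass flow = 0.3112×481 = 149.71 t/h.

149.7 t/h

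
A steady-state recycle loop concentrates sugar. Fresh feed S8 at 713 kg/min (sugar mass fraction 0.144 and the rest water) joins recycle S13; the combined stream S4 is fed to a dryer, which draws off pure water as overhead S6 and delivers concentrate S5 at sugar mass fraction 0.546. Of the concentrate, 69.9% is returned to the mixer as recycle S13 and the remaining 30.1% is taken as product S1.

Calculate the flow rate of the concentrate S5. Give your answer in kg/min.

Overall sugar balance (none leaves overhead): sugar in fresh feed = sugar in product, i.e. 713×0.144 = (1−0.699)·S5·0.546.
S5 = 102.67/(0.546×0.301) = 624.73 kg/min.

624.7 kg/min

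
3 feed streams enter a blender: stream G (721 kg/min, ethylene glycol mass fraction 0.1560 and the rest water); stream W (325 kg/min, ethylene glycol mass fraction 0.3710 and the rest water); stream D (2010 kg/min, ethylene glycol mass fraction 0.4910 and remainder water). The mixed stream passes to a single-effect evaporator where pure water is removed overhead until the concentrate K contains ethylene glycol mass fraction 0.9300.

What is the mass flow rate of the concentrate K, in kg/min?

ethylene glycol entering = 721×0.156 + 325×0.371 + 2010×0.491 = 1220 kg/min.
All ethylene glycol reports to K, so K = 1220/0.930 = 1311.8 kg/min.

1312 kg/min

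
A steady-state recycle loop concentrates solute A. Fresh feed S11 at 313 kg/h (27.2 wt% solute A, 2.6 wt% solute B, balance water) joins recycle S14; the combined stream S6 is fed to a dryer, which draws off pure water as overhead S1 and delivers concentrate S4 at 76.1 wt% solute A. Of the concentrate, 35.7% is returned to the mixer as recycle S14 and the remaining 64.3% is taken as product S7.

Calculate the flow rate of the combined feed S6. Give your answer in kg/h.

375.1 kg/h

Overall solute A balance (none leaves overhead): solute A in fresh feed = solute A in product, i.e. 313×0.272 = (1−0.357)·S4·0.761.
S4 = 85.136/(0.761×0.643) = 173.99 kg/h.
Recycle S14 = 0.357×173.99 = 62.113 kg/h.
Combined feed S6 = 313 + 62.113 = 375.11 kg/h.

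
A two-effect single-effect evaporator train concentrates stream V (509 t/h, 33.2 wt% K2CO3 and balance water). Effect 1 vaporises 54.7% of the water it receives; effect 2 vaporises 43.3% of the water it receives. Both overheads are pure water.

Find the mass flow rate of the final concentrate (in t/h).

water in feed = 509×0.668 = 340.01 t/h.
After stage 1: water left = (1−0.547)×340.01 = 154.03; stream total = 323.01 t/h.
After stage 2: water left = (1−0.433)×154.03 = 87.332; final concentrate = 256.32 t/h.

256.3 t/h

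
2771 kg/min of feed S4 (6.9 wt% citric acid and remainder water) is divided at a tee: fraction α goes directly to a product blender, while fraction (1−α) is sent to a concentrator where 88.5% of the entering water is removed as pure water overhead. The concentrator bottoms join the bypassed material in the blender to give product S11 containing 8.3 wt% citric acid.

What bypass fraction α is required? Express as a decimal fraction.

All 2771×0.069 = 191.2 kg/min of citric acid reaches S11, so S11 = 191.2/0.083 = 2303.6 kg/min and vapour = 467.4 kg/min.
The evaporator receives (1−α)·2771 of feed at 0.931 water and removes 0.885 of that water:
0.885×0.931×(1−α)×2771 = 467.4
(1−α) = 467.4/2283.1 = 0.2047;  α = 0.7953.

0.795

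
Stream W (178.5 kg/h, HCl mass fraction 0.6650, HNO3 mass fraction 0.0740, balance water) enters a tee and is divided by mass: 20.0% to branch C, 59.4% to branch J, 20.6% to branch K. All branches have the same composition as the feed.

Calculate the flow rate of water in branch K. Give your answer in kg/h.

Branch K total = 0.206×178.5 = 36.771 kg/h.
water in K = 0.261×36.771 = 9.5972 kg/h.

9.597 kg/h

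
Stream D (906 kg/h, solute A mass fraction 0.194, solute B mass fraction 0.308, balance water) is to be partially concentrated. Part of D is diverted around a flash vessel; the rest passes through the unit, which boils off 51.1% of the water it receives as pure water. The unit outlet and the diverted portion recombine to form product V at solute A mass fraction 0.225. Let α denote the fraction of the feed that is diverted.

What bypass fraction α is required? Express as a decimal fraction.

All 906×0.194 = 175.76 kg/h of solute A reaches V, so V = 175.76/0.225 = 781.17 kg/h and vapour = 124.83 kg/h.
The evaporator receives (1−α)·906 of feed at 0.498 water and removes 0.511 of that water:
0.511×0.498×(1−α)×906 = 124.83
(1−α) = 124.83/230.56 = 0.5414;  α = 0.4586.

0.459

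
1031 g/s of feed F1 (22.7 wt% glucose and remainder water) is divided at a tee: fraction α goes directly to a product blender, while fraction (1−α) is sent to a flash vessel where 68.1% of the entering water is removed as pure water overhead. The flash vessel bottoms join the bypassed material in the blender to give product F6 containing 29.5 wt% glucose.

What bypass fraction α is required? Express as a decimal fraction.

All 1031×0.227 = 234.04 g/s of glucose reaches F6, so F6 = 234.04/0.295 = 793.35 g/s and vapour = 237.65 g/s.
The evaporator receives (1−α)·1031 of feed at 0.773 water and removes 0.681 of that water:
0.681×0.773×(1−α)×1031 = 237.65
(1−α) = 237.65/542.73 = 0.4379;  α = 0.5621.

0.562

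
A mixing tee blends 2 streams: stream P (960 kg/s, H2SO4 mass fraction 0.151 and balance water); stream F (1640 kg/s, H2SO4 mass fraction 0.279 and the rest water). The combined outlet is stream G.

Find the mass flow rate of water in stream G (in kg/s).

1997 kg/s

water out = water in = 960×0.849 + 1640×0.721 = 1997.5 kg/s.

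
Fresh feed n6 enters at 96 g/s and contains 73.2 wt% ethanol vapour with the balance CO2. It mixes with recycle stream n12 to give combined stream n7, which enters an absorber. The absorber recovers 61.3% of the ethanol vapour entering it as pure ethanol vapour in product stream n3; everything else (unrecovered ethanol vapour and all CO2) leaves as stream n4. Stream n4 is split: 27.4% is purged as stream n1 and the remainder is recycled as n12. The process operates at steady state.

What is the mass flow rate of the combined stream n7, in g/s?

191.6 g/s

CO2 enters only via n6 and leaves only via the purge: 96×0.268 = 0.274×(CO2 in n4), and the absorber passes all CO2, so CO2 in n7 = CO2 in n4 = 93.898 g/s.
ethanol vapour in n7: m_A = 96×0.732 + (1−0.274)·(1−0.613)·m_A, so m_A = 70.272/0.7190 = 97.731 g/s.
n7 = 97.731 + 93.898 = 191.63 g/s.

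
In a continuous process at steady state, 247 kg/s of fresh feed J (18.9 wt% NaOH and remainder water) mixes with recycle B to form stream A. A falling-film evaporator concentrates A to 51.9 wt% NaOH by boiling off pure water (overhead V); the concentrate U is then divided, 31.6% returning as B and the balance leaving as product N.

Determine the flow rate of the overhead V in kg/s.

Overall NaOH balance (none leaves overhead): NaOH in fresh feed = NaOH in product, i.e. 247×0.189 = (1−0.316)·U·0.519.
U = 46.683/(0.519×0.684) = 131.5 kg/s.
Recycle B = 0.316×131.5 = 41.555 kg/s.
Combined feed A = 247 + 41.555 = 288.55 kg/s.
Overhead V = A − U = 288.55 − 131.5 = 157.05 kg/s.

157.1 kg/s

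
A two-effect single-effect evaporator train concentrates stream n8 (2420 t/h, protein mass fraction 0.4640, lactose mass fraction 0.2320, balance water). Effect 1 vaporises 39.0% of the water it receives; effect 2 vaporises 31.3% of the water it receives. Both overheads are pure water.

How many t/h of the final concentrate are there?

water in feed = 2420×0.304 = 735.68 t/h.
After stage 1: water left = (1−0.390)×735.68 = 448.76; stream total = 2133.1 t/h.
After stage 2: water left = (1−0.313)×448.76 = 308.3; final concentrate = 1992.6 t/h.

1993 t/h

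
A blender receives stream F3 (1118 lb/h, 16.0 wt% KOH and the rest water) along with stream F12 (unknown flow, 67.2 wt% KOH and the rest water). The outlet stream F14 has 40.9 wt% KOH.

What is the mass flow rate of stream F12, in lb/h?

1058 lb/h

Let F12 be the unknown flow. Total out = 1118 + F12.
KOH balance: 178.88 + 0.672·F12 = 0.409·(1118 + F12)
(0.672 − 0.409)·F12 = 0.409×1118 − 178.88 = 278.38
F12 = 278.38 / 0.263 = 1058.5 lb/h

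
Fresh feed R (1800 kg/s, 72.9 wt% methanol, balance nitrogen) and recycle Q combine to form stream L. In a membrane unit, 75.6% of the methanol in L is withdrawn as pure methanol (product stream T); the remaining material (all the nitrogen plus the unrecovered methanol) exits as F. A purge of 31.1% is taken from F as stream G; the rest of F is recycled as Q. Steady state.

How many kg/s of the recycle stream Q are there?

nitrogen enters only via R and leaves only via the purge: 1800×0.271 = 0.311×(nitrogen in F), and the membrane unit passes all nitrogen, so nitrogen in L = nitrogen in F = 1568.5 kg/s.
methanol in L: m_A = 1800×0.729 + (1−0.311)·(1−0.756)·m_A, so m_A = 1312.2/0.8319 = 1577.4 kg/s.
F = (1−0.756)×1577.4 + 1568.5 = 1953.4 kg/s.
Recycle Q = (1−0.311)×1953.4 = 1345.9 kg/s.

1346 kg/s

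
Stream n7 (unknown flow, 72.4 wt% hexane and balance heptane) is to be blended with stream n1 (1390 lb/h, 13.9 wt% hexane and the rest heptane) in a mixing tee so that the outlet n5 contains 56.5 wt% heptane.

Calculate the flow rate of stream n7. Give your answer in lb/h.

Let n7 be the unknown flow. Total out = 1390 + n7.
heptane balance: 1196.8 + 0.276·n7 = 0.565·(1390 + n7)
(0.276 − 0.565)·n7 = 0.565×1390 − 1196.8 = -411.44
n7 = -411.44 / -0.289 = 1423.7 lb/h

1424 lb/h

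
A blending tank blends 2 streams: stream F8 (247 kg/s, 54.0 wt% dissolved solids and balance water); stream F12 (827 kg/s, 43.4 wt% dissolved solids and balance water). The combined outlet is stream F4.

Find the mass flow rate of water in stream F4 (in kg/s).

581.7 kg/s

water out = water in = 247×0.460 + 827×0.566 = 581.7 kg/s.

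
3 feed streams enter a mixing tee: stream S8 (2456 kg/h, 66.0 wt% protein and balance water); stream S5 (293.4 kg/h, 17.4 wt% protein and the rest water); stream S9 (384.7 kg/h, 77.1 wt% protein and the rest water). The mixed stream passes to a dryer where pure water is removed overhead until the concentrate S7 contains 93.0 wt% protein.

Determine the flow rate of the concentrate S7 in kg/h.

2117 kg/h

protein entering = 2456×0.660 + 293.4×0.174 + 384.7×0.771 = 1968.6 kg/h.
All protein reports to S7, so S7 = 1968.6/0.930 = 2116.8 kg/h.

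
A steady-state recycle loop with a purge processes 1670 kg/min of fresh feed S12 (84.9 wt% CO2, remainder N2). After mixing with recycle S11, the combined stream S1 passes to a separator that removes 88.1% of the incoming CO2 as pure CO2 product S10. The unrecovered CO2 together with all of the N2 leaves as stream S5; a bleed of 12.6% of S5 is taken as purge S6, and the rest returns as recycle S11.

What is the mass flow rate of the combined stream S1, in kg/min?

N2 enters only via S12 and leaves only via the purge: 1670×0.151 = 0.126×(N2 in S5), and the separator passes all N2, so N2 in S1 = N2 in S5 = 2001.3 kg/min.
CO2 in S1: m_A = 1670×0.849 + (1−0.126)·(1−0.881)·m_A, so m_A = 1417.8/0.8960 = 1582.4 kg/min.
S1 = 1582.4 + 2001.3 = 3583.8 kg/min.

3584 kg/min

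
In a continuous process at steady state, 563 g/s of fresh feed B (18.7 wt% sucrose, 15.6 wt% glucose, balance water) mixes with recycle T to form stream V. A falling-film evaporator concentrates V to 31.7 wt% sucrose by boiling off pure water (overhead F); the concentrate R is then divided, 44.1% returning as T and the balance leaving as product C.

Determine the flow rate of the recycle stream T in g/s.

262 g/s

Overall sucrose balance (none leaves overhead): sucrose in fresh feed = sucrose in product, i.e. 563×0.187 = (1−0.441)·R·0.317.
R = 105.28/(0.317×0.559) = 594.13 g/s.
Recycle T = 0.441×594.13 = 262.01 g/s.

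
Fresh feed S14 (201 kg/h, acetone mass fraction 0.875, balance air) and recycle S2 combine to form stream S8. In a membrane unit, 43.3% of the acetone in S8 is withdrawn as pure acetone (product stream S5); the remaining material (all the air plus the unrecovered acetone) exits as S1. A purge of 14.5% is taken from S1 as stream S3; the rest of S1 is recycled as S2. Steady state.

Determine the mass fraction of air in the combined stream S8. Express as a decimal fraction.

air enters only via S14 and leaves only via the purge: 201×0.125 = 0.145×(air in S1), and the membrane unit passes all air, so air in S8 = air in S1 = 173.28 kg/h.
acetone in S8: m_A = 201×0.875 + (1−0.145)·(1−0.433)·m_A, so m_A = 175.88/0.5152 = 341.36 kg/h.
S8 = 341.36 + 173.28 = 514.64 kg/h.
air fraction in S8 = 173.28/514.64 = 0.337.

0.337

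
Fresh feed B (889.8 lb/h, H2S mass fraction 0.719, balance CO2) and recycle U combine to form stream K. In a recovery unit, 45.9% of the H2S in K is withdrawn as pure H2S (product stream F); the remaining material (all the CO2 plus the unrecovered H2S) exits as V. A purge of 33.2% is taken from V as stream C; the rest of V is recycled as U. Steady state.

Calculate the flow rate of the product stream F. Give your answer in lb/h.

459.8 lb/h

H2S in K: m_A = 889.8×0.719 + (1−0.332)·(1−0.459)·m_A, so m_A = 639.77/0.6386 = 1001.8 lb/h.
Product F = 0.459×1001.8 = 459.83 lb/h.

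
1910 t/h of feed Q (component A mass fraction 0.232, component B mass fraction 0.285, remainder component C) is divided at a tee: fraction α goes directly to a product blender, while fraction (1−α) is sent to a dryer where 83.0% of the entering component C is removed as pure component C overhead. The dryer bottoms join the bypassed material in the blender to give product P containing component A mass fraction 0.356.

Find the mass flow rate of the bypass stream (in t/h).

All 1910×0.232 = 443.12 t/h of component A reaches P, so P = 443.12/0.356 = 1244.7 t/h and vapour = 665.28 t/h.
The evaporator receives (1−α)·1910 of feed at 0.483 component C and removes 0.830 of that component C:
0.830×0.483×(1−α)×1910 = 665.28
(1−α) = 665.28/765.7 = 0.8689;  α = 0.1311.
Bypass flow = 0.1311×1910 = 250.49 t/h.

250.5 t/h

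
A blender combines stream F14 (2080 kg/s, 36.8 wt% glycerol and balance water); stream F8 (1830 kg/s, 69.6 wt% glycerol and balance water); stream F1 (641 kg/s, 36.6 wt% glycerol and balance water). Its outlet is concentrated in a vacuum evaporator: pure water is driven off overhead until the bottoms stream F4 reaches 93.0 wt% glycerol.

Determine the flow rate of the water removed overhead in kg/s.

2106 kg/s

glycerol entering = 2080×0.368 + 1830×0.696 + 641×0.366 = 2273.7 kg/s.
All glycerol reports to F4, so F4 = 2273.7/0.930 = 2444.9 kg/s.
Total feed = 4551 kg/s; overhead = 4551 − 2444.9 = 2106.1 kg/s.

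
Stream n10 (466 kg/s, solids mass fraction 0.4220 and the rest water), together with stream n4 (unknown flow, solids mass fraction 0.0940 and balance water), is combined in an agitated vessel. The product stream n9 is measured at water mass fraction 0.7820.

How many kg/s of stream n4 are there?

766.6 kg/s

Let n4 be the unknown flow. Total out = 466 + n4.
water balance: 269.35 + 0.906·n4 = 0.782·(466 + n4)
(0.906 − 0.782)·n4 = 0.782×466 − 269.35 = 95.064
n4 = 95.064 / 0.124 = 766.65 kg/s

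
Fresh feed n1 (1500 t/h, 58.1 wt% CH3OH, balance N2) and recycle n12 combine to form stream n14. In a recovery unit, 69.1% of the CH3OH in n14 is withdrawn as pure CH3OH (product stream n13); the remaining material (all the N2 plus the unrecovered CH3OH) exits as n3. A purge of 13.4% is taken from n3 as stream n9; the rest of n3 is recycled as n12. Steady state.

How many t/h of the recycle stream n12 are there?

N2 enters only via n1 and leaves only via the purge: 1500×0.419 = 0.134×(N2 in n3), and the recovery unit passes all N2, so N2 in n14 = N2 in n3 = 4690.3 t/h.
CH3OH in n14: m_A = 1500×0.581 + (1−0.134)·(1−0.691)·m_A, so m_A = 871.5/0.7324 = 1189.9 t/h.
n3 = (1−0.691)×1189.9 + 4690.3 = 5058 t/h.
Recycle n12 = (1−0.134)×5058 = 4380.2 t/h.

4380 t/h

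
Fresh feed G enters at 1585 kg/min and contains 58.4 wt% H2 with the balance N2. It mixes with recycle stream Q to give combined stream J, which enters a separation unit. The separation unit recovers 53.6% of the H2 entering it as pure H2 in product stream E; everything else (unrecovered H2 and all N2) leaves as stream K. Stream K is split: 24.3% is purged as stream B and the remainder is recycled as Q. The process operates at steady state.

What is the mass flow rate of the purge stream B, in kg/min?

820.2 kg/min

N2 enters only via G and leaves only via the purge: 1585×0.416 = 0.243×(N2 in K), and the separation unit passes all N2, so N2 in J = N2 in K = 2713.4 kg/min.
H2 in J: m_A = 1585×0.584 + (1−0.243)·(1−0.536)·m_A, so m_A = 925.64/0.6488 = 1426.8 kg/min.
K = (1−0.536)×1426.8 + 2713.4 = 3375.5 kg/min.
Purge B = 0.243×3375.5 = 820.23 kg/min.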